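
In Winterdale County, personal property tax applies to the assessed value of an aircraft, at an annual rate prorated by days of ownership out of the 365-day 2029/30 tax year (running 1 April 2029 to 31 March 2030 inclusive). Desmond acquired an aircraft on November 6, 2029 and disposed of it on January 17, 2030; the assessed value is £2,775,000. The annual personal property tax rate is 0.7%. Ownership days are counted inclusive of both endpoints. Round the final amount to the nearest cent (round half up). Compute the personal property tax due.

£3,885.00

Days held (November 6, 2029 – January 17, 2030): 73 out of 365
Tax = £2,775,000 × 0.7% × 73/365 = £3,885.0000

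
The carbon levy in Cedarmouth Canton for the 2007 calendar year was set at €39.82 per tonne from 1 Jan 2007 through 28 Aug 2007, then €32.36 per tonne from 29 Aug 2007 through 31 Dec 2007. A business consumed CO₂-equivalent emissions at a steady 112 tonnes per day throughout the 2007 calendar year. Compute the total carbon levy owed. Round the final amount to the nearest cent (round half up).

1 Jan – 28 Aug 2007: 240 days × 112 tonnes/day = 26,880 tonnes at €39.82/tonne → €1,070,361.60
29 Aug – 31 Dec 2007: 125 days × 112 tonnes/day = 14,000 tonnes at €32.36/tonne → €453,040.00

€1,523,401.60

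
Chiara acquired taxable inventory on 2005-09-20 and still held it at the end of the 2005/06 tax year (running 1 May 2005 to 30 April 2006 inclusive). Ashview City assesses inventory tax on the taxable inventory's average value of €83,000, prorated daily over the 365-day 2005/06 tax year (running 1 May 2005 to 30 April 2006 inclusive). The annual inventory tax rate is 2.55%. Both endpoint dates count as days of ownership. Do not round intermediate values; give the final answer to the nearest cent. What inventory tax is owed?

Days held (2005-09-20 to 2006-04-30): 223 out of 365
Tax = €83,000 × 2.55% × 223/365 = €1,293.0945

€1,293.09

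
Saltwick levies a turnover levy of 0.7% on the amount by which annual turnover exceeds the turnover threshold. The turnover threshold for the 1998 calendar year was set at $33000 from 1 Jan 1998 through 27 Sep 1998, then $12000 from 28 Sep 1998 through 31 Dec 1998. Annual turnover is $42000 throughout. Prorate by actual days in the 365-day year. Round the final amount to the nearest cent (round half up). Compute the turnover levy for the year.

$101.26

1 Jan – 27 Sep 1998: 270 days, exemption $33000 → ($42000 − $33000) × 0.7% × 270/365 = $46.6027
28 Sep – 31 Dec 1998: 95 days, exemption $12000 → ($42000 − $12000) × 0.7% × 95/365 = $54.6575
Total = $101.2603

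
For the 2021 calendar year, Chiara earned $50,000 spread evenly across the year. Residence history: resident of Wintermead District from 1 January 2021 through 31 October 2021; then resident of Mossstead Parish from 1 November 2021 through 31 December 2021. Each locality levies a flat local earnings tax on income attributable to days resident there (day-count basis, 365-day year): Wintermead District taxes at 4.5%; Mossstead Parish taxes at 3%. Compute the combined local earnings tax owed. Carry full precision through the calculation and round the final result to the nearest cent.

Wintermead District, 1 January – 31 October 2021: 304 days → $50,000 × 4.5% × 304/365 = $1,873.9726
Mossstead Parish, 1 November – 31 December 2021: 61 days → $50,000 × 3% × 61/365 = $250.6849
Total = $2,124.6575

$2,124.66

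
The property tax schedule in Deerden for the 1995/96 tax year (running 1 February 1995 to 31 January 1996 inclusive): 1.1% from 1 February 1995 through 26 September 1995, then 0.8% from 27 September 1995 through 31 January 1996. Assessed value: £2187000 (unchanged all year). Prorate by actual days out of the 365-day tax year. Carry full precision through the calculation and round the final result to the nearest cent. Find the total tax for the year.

1 February – 26 September 1995: 238 days at 1.1% → £2187000 × 1.1% × 238/365 = £15686.4822
27 September 1995 – 31 January 1996: 127 days at 0.8% → £2187000 × 0.8% × 127/365 = £6087.6493
Total = £21774.1315

£21774.13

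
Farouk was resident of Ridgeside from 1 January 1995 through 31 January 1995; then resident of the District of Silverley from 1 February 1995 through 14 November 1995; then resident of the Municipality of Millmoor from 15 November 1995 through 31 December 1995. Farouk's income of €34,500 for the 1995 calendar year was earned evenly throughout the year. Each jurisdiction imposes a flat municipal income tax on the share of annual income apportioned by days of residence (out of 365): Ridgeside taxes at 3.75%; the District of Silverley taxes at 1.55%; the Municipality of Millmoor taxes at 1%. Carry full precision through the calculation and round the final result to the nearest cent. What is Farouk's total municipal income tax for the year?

€574.78

Ridgeside, 1 January – 31 January 1995: 31 days → €34,500 × 3.75% × 31/365 = €109.8801
The District of Silverley, 1 February – 14 November 1995: 287 days → €34,500 × 1.55% × 287/365 = €420.4747
The Municipality of Millmoor, 15 November – 31 December 1995: 47 days → €34,500 × 1% × 47/365 = €44.4247
Total = €574.7795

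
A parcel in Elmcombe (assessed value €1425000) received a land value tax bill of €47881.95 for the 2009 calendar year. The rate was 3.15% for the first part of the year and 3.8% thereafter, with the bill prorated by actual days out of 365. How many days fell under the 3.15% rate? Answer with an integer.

247 days

Let d = days at the first rate; then 365 − d days at the second rate.
€1425000 × [3.15%·d + 3.8%·(365−d)] / 365 = €47881.95
Solving gives d = 247, so the new rate took effect on 5 September 2009.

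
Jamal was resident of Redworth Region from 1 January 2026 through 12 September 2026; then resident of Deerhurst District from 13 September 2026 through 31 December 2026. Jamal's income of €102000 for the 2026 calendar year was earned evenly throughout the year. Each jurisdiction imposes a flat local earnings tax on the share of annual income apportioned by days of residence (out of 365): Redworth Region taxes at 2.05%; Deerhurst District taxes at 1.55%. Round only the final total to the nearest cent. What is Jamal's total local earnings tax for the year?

Redworth Region, 1 January – 12 September 2026: 255 days → €102000 × 2.05% × 255/365 = €1460.8356
Deerhurst District, 13 September – 31 December 2026: 110 days → €102000 × 1.55% × 110/365 = €476.4658
Total = €1937.3014

€1937.30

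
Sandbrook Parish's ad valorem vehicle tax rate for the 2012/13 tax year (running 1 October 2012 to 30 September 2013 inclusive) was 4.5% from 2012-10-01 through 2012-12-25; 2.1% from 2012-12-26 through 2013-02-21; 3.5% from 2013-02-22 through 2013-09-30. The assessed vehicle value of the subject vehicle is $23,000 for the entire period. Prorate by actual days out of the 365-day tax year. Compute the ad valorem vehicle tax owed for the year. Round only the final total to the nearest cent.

2012-10-01 to 2012-12-25: 86 days at 4.5% → $23,000 × 4.5% × 86/365 = $243.8630
2012-12-26 to 2013-02-21: 58 days at 2.1% → $23,000 × 2.1% × 58/365 = $76.7507
2013-02-22 to 2013-09-30: 221 days at 3.5% → $23,000 × 3.5% × 221/365 = $487.4110
Total = $808.0247

$808.02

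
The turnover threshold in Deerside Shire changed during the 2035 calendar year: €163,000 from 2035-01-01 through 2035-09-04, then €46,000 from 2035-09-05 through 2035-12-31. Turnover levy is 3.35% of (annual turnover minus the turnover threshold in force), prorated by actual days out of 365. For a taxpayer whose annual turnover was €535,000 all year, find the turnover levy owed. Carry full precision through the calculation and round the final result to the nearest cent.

€13,729.13

2035-01-01 to 2035-09-04: 247 days, exemption €163,000 → (€535,000 − €163,000) × 3.35% × 247/365 = €8,433.1890
2035-09-05 to 2035-12-31: 118 days, exemption €46,000 → (€535,000 − €46,000) × 3.35% × 118/365 = €5,295.9370
Total = €13,729.1260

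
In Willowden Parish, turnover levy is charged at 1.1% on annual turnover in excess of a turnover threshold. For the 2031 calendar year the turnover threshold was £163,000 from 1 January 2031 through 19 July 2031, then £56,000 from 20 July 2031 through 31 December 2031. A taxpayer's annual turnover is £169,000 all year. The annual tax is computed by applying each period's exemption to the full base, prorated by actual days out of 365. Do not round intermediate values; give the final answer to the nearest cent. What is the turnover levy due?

1 January – 19 July 2031: 200 days, exemption £163,000 → (£169,000 − £163,000) × 1.1% × 200/365 = £36.1644
20 July – 31 December 2031: 165 days, exemption £56,000 → (£169,000 − £56,000) × 1.1% × 165/365 = £561.9041
Total = £598.0685

£598.07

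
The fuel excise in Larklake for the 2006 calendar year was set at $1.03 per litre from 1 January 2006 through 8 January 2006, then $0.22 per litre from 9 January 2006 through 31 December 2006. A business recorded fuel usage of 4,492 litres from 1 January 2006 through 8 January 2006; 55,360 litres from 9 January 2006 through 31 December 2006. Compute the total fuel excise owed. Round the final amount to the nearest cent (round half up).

$16,805.96

1 January – 8 January 2006: 4,492 litres at $1.03/litre → $4,626.76
9 January – 31 December 2006: 55,360 litres at $0.22/litre → $12,179.20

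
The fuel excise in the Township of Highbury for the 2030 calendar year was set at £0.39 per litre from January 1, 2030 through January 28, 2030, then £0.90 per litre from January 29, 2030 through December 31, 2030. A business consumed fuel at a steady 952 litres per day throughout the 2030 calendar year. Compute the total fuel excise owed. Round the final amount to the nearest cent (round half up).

January 1 – January 28, 2030: 28 days × 952 litres/day = 26,656 litres at £0.39/litre → £10,395.84
January 29 – December 31, 2030: 337 days × 952 litres/day = 320,824 litres at £0.90/litre → £288,741.60

£299,137.44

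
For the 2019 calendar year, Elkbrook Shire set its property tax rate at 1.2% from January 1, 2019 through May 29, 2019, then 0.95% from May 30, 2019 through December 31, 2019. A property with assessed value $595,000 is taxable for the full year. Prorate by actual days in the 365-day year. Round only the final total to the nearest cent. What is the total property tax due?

$6,259.73

January 1 – May 29, 2019: 149 days at 1.2% → $595,000 × 1.2% × 149/365 = $2,914.6849
May 30 – December 31, 2019: 216 days at 0.95% → $595,000 × 0.95% × 216/365 = $3,345.0411
Total = $6,259.7260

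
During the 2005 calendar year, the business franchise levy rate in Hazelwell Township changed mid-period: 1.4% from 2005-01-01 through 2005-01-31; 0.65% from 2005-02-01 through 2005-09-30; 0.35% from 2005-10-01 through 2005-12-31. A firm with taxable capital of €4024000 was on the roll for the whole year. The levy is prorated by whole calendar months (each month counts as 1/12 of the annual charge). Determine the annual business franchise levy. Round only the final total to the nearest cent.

€25653.00

2005-01-01 to 2005-01-31: 1 month at 1.4% → €4024000 × 1.4% × 1/12 = €4694.6667
2005-02-01 to 2005-09-30: 8 months at 0.65% → €4024000 × 0.65% × 8/12 = €17437.3333
2005-10-01 to 2005-12-31: 3 months at 0.35% → €4024000 × 0.35% × 3/12 = €3521.0000
Total = €25653.0000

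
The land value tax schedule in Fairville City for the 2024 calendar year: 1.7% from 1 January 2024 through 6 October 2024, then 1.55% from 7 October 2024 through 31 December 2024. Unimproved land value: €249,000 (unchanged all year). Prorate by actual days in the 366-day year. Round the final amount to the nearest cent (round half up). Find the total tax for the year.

€4,145.24

1 January – 6 October 2024: 280 days at 1.7% → €249,000 × 1.7% × 280/366 = €3,238.3607
7 October – 31 December 2024: 86 days at 1.55% → €249,000 × 1.55% × 86/366 = €906.8770
Total = €4,145.2377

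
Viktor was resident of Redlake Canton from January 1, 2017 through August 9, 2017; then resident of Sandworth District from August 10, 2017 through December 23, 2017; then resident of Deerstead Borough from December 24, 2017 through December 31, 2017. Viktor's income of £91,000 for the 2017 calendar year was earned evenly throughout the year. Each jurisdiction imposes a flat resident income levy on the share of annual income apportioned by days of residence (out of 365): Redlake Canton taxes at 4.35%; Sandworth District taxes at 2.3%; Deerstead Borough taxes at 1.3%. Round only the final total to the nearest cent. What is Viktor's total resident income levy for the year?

£3,202.58

Redlake Canton, January 1 – August 9, 2017: 221 days → £91,000 × 4.35% × 221/365 = £2,396.7904
Sandworth District, August 10 – December 23, 2017: 136 days → £91,000 × 2.3% × 136/365 = £779.8575
Deerstead Borough, December 24 – December 31, 2017: 8 days → £91,000 × 1.3% × 8/365 = £25.9288
Total = £3,202.5767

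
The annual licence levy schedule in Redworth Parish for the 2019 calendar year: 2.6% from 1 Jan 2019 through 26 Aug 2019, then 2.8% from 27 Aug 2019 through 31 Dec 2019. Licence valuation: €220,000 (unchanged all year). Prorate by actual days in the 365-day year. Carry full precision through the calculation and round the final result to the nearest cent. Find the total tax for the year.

€5,873.10

1 Jan – 26 Aug 2019: 238 days at 2.6% → €220,000 × 2.6% × 238/365 = €3,729.7534
27 Aug – 31 Dec 2019: 127 days at 2.8% → €220,000 × 2.8% × 127/365 = €2,143.3425
Total = €5,873.0959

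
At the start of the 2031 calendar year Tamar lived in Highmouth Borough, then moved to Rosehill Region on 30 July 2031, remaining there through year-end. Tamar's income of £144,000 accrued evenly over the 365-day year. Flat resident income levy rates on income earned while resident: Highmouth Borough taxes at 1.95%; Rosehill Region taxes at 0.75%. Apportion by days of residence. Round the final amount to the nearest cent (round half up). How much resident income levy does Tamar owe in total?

£2,074.19

Highmouth Borough, 1 January – 29 July 2031: 210 days → £144,000 × 1.95% × 210/365 = £1,615.5616
Rosehill Region, 30 July – 31 December 2031: 155 days → £144,000 × 0.75% × 155/365 = £458.6301
Total = £2,074.1918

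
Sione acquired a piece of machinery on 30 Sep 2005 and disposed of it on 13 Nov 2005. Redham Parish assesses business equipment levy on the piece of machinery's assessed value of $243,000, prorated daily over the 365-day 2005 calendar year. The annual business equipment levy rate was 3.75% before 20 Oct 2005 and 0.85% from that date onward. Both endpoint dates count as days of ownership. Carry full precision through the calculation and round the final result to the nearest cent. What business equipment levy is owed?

$640.79

30 Sep – 19 Oct 2005: 20 days at 3.75% → $243,000 × 3.75% × 20/365 = $499.3151
20 Oct – 13 Nov 2005: 25 days at 0.85% → $243,000 × 0.85% × 25/365 = $141.4726
Total = $640.7877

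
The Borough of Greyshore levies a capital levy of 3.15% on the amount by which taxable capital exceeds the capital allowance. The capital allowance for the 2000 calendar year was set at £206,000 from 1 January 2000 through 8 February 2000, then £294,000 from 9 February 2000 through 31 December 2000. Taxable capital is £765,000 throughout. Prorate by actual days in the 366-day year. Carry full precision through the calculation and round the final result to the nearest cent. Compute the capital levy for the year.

£15,131.88

1 January – 8 February 2000: 39 days, exemption £206,000 → (£765,000 − £206,000) × 3.15% × 39/366 = £1,876.3156
9 February – 31 December 2000: 327 days, exemption £294,000 → (£765,000 − £294,000) × 3.15% × 327/366 = £13,255.5615
Total = £15,131.8770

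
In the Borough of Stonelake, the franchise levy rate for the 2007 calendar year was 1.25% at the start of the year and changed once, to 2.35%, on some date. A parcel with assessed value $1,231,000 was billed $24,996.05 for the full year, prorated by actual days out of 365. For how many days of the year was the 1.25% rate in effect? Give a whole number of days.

Let d = days at the first rate; then 365 − d days at the second rate.
$1,231,000 × [1.25%·d + 2.35%·(365−d)] / 365 = $24,996.05
Solving gives d = 106, so the new rate took effect on 17 Apr 2007.

106 days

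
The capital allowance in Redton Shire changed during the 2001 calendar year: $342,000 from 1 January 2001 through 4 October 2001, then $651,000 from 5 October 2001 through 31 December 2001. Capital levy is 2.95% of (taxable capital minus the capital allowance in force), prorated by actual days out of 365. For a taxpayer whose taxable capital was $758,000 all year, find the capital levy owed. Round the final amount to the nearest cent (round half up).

$10,074.29

1 January – 4 October 2001: 277 days, exemption $342,000 → ($758,000 − $342,000) × 2.95% × 277/365 = $9,313.2712
5 October – 31 December 2001: 88 days, exemption $651,000 → ($758,000 − $651,000) × 2.95% × 88/365 = $761.0192
Total = $10,074.2904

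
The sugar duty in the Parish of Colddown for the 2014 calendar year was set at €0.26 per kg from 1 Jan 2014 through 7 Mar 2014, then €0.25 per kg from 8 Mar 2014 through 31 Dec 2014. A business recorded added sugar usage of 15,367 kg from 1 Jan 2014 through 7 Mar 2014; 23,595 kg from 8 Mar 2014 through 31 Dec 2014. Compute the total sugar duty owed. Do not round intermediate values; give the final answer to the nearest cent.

1 Jan – 7 Mar 2014: 15,367 kg at €0.26/kg → €3995.42
8 Mar – 31 Dec 2014: 23,595 kg at €0.25/kg → €5898.75

€9894.17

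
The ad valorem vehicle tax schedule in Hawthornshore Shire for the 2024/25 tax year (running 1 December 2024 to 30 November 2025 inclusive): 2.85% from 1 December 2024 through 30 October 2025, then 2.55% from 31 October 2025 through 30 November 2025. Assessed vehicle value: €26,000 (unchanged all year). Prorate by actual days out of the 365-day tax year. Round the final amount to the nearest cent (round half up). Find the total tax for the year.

€734.38

1 December 2024 – 30 October 2025: 334 days at 2.85% → €26,000 × 2.85% × 334/365 = €678.0658
31 October – 30 November 2025: 31 days at 2.55% → €26,000 × 2.55% × 31/365 = €56.3096
Total = €734.3753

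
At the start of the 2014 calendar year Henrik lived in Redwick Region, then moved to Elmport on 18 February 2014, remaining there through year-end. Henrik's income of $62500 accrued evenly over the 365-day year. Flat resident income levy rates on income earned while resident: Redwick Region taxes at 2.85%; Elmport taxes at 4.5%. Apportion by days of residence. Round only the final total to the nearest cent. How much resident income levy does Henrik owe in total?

$2676.88

Redwick Region, 1 January – 17 February 2014: 48 days → $62500 × 2.85% × 48/365 = $234.2466
Elmport, 18 February – 31 December 2014: 317 days → $62500 × 4.5% × 317/365 = $2442.6370
Total = $2676.8836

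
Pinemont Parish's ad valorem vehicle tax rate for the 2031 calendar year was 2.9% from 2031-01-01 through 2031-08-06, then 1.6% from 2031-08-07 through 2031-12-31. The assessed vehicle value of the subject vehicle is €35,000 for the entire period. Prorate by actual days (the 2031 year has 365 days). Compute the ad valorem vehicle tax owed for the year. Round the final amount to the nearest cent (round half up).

2031-01-01 to 2031-08-06: 218 days at 2.9% → €35,000 × 2.9% × 218/365 = €606.2192
2031-08-07 to 2031-12-31: 147 days at 1.6% → €35,000 × 1.6% × 147/365 = €225.5342
Total = €831.7534

€831.75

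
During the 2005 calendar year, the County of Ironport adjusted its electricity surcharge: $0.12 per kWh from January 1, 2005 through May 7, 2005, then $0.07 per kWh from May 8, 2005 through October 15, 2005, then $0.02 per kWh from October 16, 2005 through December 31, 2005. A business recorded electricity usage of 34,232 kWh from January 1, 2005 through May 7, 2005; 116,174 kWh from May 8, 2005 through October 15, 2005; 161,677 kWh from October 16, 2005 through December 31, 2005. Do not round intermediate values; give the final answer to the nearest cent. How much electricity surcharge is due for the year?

January 1 – May 7, 2005: 34,232 kWh at $0.12/kWh → $4,107.84
May 8 – October 15, 2005: 116,174 kWh at $0.07/kWh → $8,132.18
October 16 – December 31, 2005: 161,677 kWh at $0.02/kWh → $3,233.54

$15,473.56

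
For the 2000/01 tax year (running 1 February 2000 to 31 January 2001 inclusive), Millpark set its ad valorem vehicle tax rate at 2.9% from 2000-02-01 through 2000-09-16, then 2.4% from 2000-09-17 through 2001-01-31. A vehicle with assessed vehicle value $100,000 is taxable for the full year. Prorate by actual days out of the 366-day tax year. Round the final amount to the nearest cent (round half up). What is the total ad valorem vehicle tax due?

2000-02-01 to 2000-09-16: 229 days at 2.9% → $100,000 × 2.9% × 229/366 = $1,814.4809
2000-09-17 to 2001-01-31: 137 days at 2.4% → $100,000 × 2.4% × 137/366 = $898.3607
Total = $2,712.8415

$2,712.84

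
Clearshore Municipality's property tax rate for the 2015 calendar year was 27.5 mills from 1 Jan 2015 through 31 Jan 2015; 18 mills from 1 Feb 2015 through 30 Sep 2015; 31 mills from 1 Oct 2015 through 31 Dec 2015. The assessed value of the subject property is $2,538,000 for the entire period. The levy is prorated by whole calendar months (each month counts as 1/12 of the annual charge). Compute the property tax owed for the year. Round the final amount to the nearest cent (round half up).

$55,941.75

1 Jan – 31 Jan 2015: 1 month at 27.5 mills → $2,538,000 × 2.75% × 1/12 = $5,816.2500
1 Feb – 30 Sep 2015: 8 months at 18 mills → $2,538,000 × 1.8% × 8/12 = $30,456.0000
1 Oct – 31 Dec 2015: 3 months at 31 mills → $2,538,000 × 3.1% × 3/12 = $19,669.5000
Total = $55,941.7500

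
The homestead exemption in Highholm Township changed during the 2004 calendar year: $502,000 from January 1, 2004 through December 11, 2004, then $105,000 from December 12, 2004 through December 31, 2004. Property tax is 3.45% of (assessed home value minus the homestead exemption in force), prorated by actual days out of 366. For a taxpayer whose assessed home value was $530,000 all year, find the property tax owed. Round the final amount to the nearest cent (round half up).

January 1 – December 11, 2004: 346 days, exemption $502,000 → ($530,000 − $502,000) × 3.45% × 346/366 = $913.2131
December 12 – December 31, 2004: 20 days, exemption $105,000 → ($530,000 − $105,000) × 3.45% × 20/366 = $801.2295
Total = $1,714.4426

$1,714.44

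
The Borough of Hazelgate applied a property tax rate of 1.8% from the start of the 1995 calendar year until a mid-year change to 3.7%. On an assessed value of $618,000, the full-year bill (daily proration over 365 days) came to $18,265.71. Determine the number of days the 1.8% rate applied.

143 days

Let d = days at the first rate; then 365 − d days at the second rate.
$618,000 × [1.8%·d + 3.7%·(365−d)] / 365 = $18,265.71
Solving gives d = 143, so the new rate took effect on May 24, 1995.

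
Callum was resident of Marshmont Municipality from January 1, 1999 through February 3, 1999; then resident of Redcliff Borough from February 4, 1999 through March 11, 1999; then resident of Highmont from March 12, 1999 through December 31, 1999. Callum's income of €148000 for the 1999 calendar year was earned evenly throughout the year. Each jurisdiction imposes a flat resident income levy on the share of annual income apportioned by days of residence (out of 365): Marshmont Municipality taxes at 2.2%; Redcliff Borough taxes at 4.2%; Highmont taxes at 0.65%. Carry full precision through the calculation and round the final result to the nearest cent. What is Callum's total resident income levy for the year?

Marshmont Municipality, January 1 – February 3, 1999: 34 days → €148000 × 2.2% × 34/365 = €303.2986
Redcliff Borough, February 4 – March 11, 1999: 36 days → €148000 × 4.2% × 36/365 = €613.0849
Highmont, March 12 – December 31, 1999: 295 days → €148000 × 0.65% × 295/365 = €777.5068
Total = €1693.8904

€1693.89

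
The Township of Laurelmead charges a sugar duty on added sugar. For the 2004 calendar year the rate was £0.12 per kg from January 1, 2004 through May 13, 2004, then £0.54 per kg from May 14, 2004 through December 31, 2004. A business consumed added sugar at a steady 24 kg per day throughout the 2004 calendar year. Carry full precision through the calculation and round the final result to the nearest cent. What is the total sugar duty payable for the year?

£3392.64

January 1 – May 13, 2004: 134 days × 24 kg/day = 3,216 kg at £0.12/kg → £385.92
May 14 – December 31, 2004: 232 days × 24 kg/day = 5,568 kg at £0.54/kg → £3006.72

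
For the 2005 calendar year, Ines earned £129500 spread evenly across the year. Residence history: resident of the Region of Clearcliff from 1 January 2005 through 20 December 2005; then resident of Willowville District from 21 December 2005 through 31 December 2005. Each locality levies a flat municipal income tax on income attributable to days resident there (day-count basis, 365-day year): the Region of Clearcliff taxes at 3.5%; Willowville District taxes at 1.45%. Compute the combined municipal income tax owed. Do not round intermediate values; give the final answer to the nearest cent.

£4452.49

The Region of Clearcliff, 1 January – 20 December 2005: 354 days → £129500 × 3.5% × 354/365 = £4395.9041
Willowville District, 21 December – 31 December 2005: 11 days → £129500 × 1.45% × 11/365 = £56.5897
Total = £4452.4938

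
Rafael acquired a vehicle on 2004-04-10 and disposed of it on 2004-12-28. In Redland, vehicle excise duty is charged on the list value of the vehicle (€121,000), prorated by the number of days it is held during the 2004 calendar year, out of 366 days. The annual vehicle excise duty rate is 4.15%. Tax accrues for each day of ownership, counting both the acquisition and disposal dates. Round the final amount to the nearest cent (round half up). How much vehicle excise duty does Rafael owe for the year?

€3,608.35

Days held (2004-04-10 to 2004-12-28): 263 out of 366
Tax = €121,000 × 4.15% × 263/366 = €3,608.3456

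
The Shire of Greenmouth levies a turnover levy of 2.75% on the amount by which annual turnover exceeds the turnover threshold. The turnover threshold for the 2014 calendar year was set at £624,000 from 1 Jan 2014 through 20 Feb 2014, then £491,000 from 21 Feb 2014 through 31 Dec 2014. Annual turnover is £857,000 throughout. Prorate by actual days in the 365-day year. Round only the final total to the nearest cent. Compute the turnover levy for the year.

1 Jan – 20 Feb 2014: 51 days, exemption £624,000 → (£857,000 − £624,000) × 2.75% × 51/365 = £895.2945
21 Feb – 31 Dec 2014: 314 days, exemption £491,000 → (£857,000 − £491,000) × 2.75% × 314/365 = £8,658.6575
Total = £9,553.9521

£9,553.95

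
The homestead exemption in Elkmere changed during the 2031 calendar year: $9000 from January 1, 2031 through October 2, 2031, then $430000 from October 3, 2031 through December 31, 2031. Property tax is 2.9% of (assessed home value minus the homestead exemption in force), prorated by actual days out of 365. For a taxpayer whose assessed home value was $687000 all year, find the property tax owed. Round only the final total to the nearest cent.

January 1 – October 2, 2031: 275 days, exemption $9000 → ($687000 − $9000) × 2.9% × 275/365 = $14813.8356
October 3 – December 31, 2031: 90 days, exemption $430000 → ($687000 − $430000) × 2.9% × 90/365 = $1837.7260
Total = $16651.5616

$16651.56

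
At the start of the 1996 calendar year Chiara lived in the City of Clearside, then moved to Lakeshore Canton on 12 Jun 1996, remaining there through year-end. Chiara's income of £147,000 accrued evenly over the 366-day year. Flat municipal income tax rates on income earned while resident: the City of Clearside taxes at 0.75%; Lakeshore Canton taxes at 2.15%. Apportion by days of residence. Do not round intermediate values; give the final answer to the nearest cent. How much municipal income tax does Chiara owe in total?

The City of Clearside, 1 Jan – 11 Jun 1996: 163 days → £147,000 × 0.75% × 163/366 = £491.0041
Lakeshore Canton, 12 Jun – 31 Dec 1996: 203 days → £147,000 × 2.15% × 203/366 = £1,752.9549
Total = £2,243.9590

£2,243.96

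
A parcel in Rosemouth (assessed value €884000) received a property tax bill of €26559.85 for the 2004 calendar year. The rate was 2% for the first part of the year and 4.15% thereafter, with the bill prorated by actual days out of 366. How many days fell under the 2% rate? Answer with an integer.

Let d = days at the first rate; then 366 − d days at the second rate.
€884000 × [2%·d + 4.15%·(366−d)] / 366 = €26559.85
Solving gives d = 195, so the new rate took effect on 14 July 2004.

195 days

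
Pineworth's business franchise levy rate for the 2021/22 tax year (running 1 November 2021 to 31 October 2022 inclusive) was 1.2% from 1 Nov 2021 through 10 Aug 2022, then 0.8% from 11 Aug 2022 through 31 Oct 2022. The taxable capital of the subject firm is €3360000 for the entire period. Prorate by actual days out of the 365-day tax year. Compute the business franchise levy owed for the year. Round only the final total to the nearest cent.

€37300.60

1 Nov 2021 – 10 Aug 2022: 283 days at 1.2% → €3360000 × 1.2% × 283/365 = €31261.8082
11 Aug – 31 Oct 2022: 82 days at 0.8% → €3360000 × 0.8% × 82/365 = €6038.7945
Total = €37300.6027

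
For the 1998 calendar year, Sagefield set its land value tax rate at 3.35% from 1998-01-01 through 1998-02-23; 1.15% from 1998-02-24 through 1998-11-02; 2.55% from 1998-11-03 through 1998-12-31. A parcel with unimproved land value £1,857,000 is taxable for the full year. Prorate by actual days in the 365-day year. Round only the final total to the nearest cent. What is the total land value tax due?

£31,602.07

1998-01-01 to 1998-02-23: 54 days at 3.35% → £1,857,000 × 3.35% × 54/365 = £9,203.5973
1998-02-24 to 1998-11-02: 252 days at 1.15% → £1,857,000 × 1.15% × 252/365 = £14,744.0712
1998-11-03 to 1998-12-31: 59 days at 2.55% → £1,857,000 × 2.55% × 59/365 = £7,654.4014
Total = £31,602.0699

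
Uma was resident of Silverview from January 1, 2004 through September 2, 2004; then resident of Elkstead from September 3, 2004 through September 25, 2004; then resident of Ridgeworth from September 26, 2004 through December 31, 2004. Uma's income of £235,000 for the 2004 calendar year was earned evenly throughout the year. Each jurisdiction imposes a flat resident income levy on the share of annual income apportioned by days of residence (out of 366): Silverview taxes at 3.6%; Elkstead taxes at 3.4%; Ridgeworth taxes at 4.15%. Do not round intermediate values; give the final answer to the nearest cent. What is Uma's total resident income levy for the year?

Silverview, January 1 – September 2, 2004: 246 days → £235,000 × 3.6% × 246/366 = £5,686.2295
Elkstead, September 3 – September 25, 2004: 23 days → £235,000 × 3.4% × 23/366 = £502.1038
Ridgeworth, September 26 – December 31, 2004: 97 days → £235,000 × 4.15% × 97/366 = £2,584.6790
Total = £8,773.0123

£8,773.01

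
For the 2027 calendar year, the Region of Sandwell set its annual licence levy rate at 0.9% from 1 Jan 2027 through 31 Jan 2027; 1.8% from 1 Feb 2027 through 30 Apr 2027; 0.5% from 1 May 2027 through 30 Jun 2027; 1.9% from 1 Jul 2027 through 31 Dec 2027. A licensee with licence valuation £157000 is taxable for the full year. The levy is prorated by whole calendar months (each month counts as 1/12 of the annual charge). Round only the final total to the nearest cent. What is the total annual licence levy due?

1 Jan – 31 Jan 2027: 1 month at 0.9% → £157000 × 0.9% × 1/12 = £117.7500
1 Feb – 30 Apr 2027: 3 months at 1.8% → £157000 × 1.8% × 3/12 = £706.5000
1 May – 30 Jun 2027: 2 months at 0.5% → £157000 × 0.5% × 2/12 = £130.8333
1 Jul – 31 Dec 2027: 6 months at 1.9% → £157000 × 1.9% × 6/12 = £1491.5000
Total = £2446.5833

£2446.58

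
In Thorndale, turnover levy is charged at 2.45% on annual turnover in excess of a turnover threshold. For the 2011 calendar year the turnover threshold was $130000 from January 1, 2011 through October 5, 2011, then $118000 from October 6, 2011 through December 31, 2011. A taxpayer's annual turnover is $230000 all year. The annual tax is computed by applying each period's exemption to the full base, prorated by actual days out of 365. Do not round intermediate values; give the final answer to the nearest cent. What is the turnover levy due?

$2520.08

January 1 – October 5, 2011: 278 days, exemption $130000 → ($230000 − $130000) × 2.45% × 278/365 = $1866.0274
October 6 – December 31, 2011: 87 days, exemption $118000 → ($230000 − $118000) × 2.45% × 87/365 = $654.0493
Total = $2520.0767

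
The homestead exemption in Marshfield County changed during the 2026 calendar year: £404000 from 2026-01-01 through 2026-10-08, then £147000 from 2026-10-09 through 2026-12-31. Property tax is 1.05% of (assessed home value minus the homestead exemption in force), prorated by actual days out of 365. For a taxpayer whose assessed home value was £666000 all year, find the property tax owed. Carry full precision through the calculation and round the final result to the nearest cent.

£3372.02

2026-01-01 to 2026-10-08: 281 days, exemption £404000 → (£666000 − £404000) × 1.05% × 281/365 = £2117.8932
2026-10-09 to 2026-12-31: 84 days, exemption £147000 → (£666000 − £147000) × 1.05% × 84/365 = £1254.1315
Total = £3372.0247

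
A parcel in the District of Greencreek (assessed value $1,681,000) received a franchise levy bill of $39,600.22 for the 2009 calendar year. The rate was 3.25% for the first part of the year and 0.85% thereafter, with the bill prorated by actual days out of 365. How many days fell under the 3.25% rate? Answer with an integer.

229 days

Let d = days at the first rate; then 365 − d days at the second rate.
$1,681,000 × [3.25%·d + 0.85%·(365−d)] / 365 = $39,600.22
Solving gives d = 229, so the new rate took effect on 18 August 2009.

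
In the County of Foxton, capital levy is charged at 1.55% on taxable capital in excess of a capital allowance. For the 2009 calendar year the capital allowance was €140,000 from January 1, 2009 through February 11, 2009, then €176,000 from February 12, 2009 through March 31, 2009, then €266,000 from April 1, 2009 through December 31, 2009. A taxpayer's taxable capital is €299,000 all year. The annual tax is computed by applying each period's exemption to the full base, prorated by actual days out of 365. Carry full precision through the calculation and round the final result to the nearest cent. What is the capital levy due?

January 1 – February 11, 2009: 42 days, exemption €140,000 → (€299,000 − €140,000) × 1.55% × 42/365 = €283.5863
February 12 – March 31, 2009: 48 days, exemption €176,000 → (€299,000 − €176,000) × 1.55% × 48/365 = €250.7178
April 1 – December 31, 2009: 275 days, exemption €266,000 → (€299,000 − €266,000) × 1.55% × 275/365 = €385.3767
Total = €919.6808

€919.68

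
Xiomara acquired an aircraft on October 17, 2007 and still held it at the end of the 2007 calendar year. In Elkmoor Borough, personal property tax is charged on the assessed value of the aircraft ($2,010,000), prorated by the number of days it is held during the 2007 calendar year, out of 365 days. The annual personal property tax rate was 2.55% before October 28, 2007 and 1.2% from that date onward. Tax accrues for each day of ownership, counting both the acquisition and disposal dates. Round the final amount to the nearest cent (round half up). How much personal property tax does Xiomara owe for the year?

$5,840.01

October 17 – October 27, 2007: 11 days at 2.55% → $2,010,000 × 2.55% × 11/365 = $1,544.6712
October 28 – December 31, 2007: 65 days at 1.2% → $2,010,000 × 1.2% × 65/365 = $4,295.3425
Total = $5,840.0137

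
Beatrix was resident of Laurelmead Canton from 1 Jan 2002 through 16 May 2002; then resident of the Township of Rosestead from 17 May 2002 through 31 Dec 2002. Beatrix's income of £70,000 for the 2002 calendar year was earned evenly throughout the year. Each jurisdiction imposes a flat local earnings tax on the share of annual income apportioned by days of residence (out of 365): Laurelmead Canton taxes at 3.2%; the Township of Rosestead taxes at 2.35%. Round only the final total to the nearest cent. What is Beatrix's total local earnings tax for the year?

Laurelmead Canton, 1 Jan – 16 May 2002: 136 days → £70,000 × 3.2% × 136/365 = £834.6301
The Township of Rosestead, 17 May – 31 Dec 2002: 229 days → £70,000 × 2.35% × 229/365 = £1,032.0685
Total = £1,866.6986

£1,866.70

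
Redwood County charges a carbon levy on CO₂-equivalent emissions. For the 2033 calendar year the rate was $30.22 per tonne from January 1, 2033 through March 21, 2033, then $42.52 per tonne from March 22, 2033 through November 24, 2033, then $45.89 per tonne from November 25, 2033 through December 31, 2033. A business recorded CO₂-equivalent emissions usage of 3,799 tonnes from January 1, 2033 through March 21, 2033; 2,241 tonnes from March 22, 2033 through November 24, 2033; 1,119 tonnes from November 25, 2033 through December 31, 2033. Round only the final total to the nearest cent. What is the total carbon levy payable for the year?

$261,444.01

January 1 – March 21, 2033: 3,799 tonnes at $30.22/tonne → $114,805.78
March 22 – November 24, 2033: 2,241 tonnes at $42.52/tonne → $95,287.32
November 25 – December 31, 2033: 1,119 tonnes at $45.89/tonne → $51,350.91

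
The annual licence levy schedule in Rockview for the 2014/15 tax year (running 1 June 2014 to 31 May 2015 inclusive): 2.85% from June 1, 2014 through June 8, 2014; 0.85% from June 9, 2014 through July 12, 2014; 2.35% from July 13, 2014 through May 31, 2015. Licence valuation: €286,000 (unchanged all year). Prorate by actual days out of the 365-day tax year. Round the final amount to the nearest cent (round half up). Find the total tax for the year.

June 1 – June 8, 2014: 8 days at 2.85% → €286,000 × 2.85% × 8/365 = €178.6521
June 9 – July 12, 2014: 34 days at 0.85% → €286,000 × 0.85% × 34/365 = €226.4493
July 13, 2014 – May 31, 2015: 323 days at 2.35% → €286,000 × 2.35% × 323/365 = €5,947.6247
Total = €6,352.7260

€6,352.73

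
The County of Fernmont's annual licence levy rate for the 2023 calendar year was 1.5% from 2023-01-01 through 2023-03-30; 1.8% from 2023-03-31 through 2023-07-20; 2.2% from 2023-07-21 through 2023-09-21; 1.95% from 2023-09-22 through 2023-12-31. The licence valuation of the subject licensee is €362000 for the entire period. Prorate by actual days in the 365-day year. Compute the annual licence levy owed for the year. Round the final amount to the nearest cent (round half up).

€6651.38

2023-01-01 to 2023-03-30: 89 days at 1.5% → €362000 × 1.5% × 89/365 = €1324.0274
2023-03-31 to 2023-07-20: 112 days at 1.8% → €362000 × 1.8% × 112/365 = €1999.4301
2023-07-21 to 2023-09-21: 63 days at 2.2% → €362000 × 2.2% × 63/365 = €1374.6082
2023-09-22 to 2023-12-31: 101 days at 1.95% → €362000 × 1.95% × 101/365 = €1953.3123
Total = €6651.3781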